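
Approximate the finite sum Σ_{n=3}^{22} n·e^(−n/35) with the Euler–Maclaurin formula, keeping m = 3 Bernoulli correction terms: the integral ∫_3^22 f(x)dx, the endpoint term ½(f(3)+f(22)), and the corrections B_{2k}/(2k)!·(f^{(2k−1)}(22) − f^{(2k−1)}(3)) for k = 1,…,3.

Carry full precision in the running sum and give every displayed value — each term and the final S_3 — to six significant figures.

∫_3^22 x·e^(−x/35) dx evaluates to 156.709.
Endpoint term: (f(3) + f(22))/2 = (2.75357 + 11.7338)/2 = 7.24367.
Integral + boundary = 163.953.
Correction k=1: B_{2}/2! · (f^{(1)}(22) − f^{(1)}(3)) = 1/12 · (0.198103 − 0.839183) = -0.0534234.
Partial sum through k=1: 163.900.
Correction k=2: B_{4}/4! · (f^{(3)}(22) − f^{(3)}(3)) = −1/720 · (0.00103250 − 0.00218359) = 1.59874e-06.
Partial sum through k=2: 163.900.
Correction k=3: B_{6}/6! · (f^{(5)}(22) − f^{(5)}(3)) = 1/30240 · (1.55370e-06 − 3.00582e-06) = -4.80200e-11.

S_3 ≈ 163.900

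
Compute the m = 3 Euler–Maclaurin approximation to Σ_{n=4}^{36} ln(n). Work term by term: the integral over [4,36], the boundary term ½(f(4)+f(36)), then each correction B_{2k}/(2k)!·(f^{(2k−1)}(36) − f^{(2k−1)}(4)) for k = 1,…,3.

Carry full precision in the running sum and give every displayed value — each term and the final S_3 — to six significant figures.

S_3 ≈ 93.9279

Integral: ∫_4^36 ln(x) dx = 91.4615.
Endpoint term: (f(4) + f(36))/2 = (1.38629 + 3.58352)/2 = 2.48491.
Running total after boundary: 93.9464.
Order-1 term: 1/12 · (0.0277778 − 0.250000) = -0.0185185.
Running total after k=1: 93.9279.
Order-2 term: −1/720 · (4.28669e-05 − 0.0312500) = 4.33432e-05.
Running total after k=2: 93.9279.
Order-3 term: 1/30240 · (3.96916e-07 − 0.0234375) = -7.75036e-07.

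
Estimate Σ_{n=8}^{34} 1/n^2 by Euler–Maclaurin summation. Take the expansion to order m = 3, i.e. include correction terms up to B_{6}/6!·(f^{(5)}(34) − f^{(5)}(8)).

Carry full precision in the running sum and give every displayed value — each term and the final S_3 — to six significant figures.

S_3 ≈ 0.104154

The integral term ∫_8^34 1/x^2 dx = 0.0955882.
Endpoint term: (f(8) + f(34))/2 = (0.0156250 + 0.000865052)/2 = 0.00824503.
So far: 0.103833.
Correction k=1: B_{2}/2! · (f^{(1)}(34) − f^{(1)}(8)) = 1/12 · (-5.08854e-05 − (-0.00390625)) = 0.000321280.
Running total after k=1: 0.104155.
Correction k=2: B_{4}/4! · (f^{(3)}(34) − f^{(3)}(8)) = −1/720 · (-5.28222e-07 − (-0.000732422)) = -1.01652e-06.
Running total after k=2: 0.104154.
Correction k=3: B_{6}/6! · (f^{(5)}(34) − f^{(5)}(8)) = 1/30240 · (-1.37082e-08 − (-0.000343323)) = 1.13528e-08.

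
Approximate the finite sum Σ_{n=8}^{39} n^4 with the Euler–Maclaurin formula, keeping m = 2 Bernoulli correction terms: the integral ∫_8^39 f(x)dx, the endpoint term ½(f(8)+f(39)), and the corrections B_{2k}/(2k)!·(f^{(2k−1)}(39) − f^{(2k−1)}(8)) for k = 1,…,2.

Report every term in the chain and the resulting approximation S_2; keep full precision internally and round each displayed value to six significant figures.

Integral: ∫_8^39 x^4 dx = 1.80383e+07.
Endpoint term: (f(8) + f(39))/2 = (4096.00 + 2.31344e+06)/2 = 1.15877e+06.
So far: 1.91971e+07.
k=1: B_{2}/(2)! × [f^{(1)}(39) − f^{(1)}(8)] = 1/12 × (237276 − 2048.00) = 19602.3.
Partial sum through k=1: 1.92167e+07.
k=2: B_{4}/(4)! × [f^{(3)}(39) − f^{(3)}(8)] = −1/720 × (936.000 − 192.000) = -1.03333.

S_2 ≈ 1.92167e+07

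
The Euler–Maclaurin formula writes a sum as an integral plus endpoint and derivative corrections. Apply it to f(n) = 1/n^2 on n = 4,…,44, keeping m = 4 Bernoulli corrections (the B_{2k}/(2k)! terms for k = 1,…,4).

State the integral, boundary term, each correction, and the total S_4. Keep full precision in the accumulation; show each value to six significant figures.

The integral term ∫_4^44 1/x^2 dx = 0.227273.
½[f(4) + f(44)] = ½[0.0625000 + 0.000516529] = 0.0315083.
Integral + boundary = 0.258781.
Correction k=1: B_{2}/2! · (f^{(1)}(44) − f^{(1)}(4)) = 1/12 · (-2.34786e-05 − (-0.0312500)) = 0.00260221.
Running total after k=1: 0.261383.
Correction k=2: B_{4}/4! · (f^{(3)}(44) − f^{(3)}(4)) = −1/720 · (-1.45528e-07 − (-0.0234375)) = -3.25519e-05.
Running total after k=2: 0.261351.
Correction k=3: B_{6}/6! · (f^{(5)}(44) − f^{(5)}(4)) = 1/30240 · (-2.25509e-09 − (-0.0439453)) = 1.45322e-06.
Running total after k=3: 0.261352.
Correction k=4: B_{8}/8! · (f^{(7)}(44) − f^{(7)}(4)) = −1/1209600 · (-6.52299e-11 − (-0.153809)) = -1.27157e-07.

S_4 ≈ 0.261352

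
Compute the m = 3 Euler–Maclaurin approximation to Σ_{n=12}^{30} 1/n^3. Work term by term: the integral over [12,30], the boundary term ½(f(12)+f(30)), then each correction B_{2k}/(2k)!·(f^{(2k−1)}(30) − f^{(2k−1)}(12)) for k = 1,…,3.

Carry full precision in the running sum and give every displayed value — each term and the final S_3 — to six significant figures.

∫_12^30 1/x^3 dx evaluates to 0.00291667.
Boundary: ½(f(12) + f(30)) = ½(0.000578704 + 3.70370e-05) = 0.000307870.
Running total after boundary: 0.00322454.
Order-1 term: 1/12 · (-3.70370e-06 − (-0.000144676)) = 1.17477e-05.
Running total after k=1: 0.00323628.
Order-2 term: −1/720 · (-8.23045e-08 − (-2.00939e-05)) = -2.77939e-08.
Running total after k=2: 0.00323626.
Order-3 term: 1/30240 · (-3.84088e-09 − (-5.86071e-06)) = 1.93680e-10.

S_3 ≈ 0.00323626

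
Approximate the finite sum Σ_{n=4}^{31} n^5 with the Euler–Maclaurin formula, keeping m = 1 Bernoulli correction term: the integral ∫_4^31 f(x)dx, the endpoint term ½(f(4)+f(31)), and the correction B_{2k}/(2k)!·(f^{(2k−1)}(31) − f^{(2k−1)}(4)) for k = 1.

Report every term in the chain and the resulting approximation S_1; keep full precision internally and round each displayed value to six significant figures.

∫_4^31 x^5 dx evaluates to 1.47917e+08.
Boundary: ½(f(4) + f(31)) = ½(1024.00 + 2.86292e+07) = 1.43151e+07.
Running total after boundary: 1.62232e+08.
Correction k=1: B_{2}/2! · (f^{(1)}(31) − f^{(1)}(4)) = 1/12 · (4.61760e+06 − 1280.00) = 384694.

S_1 ≈ 1.62616e+08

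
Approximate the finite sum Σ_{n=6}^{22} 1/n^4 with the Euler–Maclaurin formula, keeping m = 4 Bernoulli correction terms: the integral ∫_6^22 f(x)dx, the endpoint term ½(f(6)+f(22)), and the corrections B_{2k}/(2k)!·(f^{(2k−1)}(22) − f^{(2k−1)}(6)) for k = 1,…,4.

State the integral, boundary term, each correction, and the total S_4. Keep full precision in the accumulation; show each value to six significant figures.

S_4 ≈ 0.00194207

Integral: ∫_6^22 1/x^4 dx = 0.00151191.
Boundary: ½(f(6) + f(22)) = ½(0.000771605 + 4.26883e-06) = 0.000387937.
Running total after boundary: 0.00189984.
Order-1 term: 1/12 · (-7.76152e-07 − (-0.000514403)) = 4.28023e-05.
Partial sum through k=1: 0.00194264.
Order-2 term: −1/720 · (-4.81086e-08 − (-0.000428669)) = -5.95307e-07.
Partial sum through k=2: 0.00194205.
Order-3 term: 1/30240 · (-5.56628e-09 − (-0.000666819)) = 2.20507e-08.
Partial sum through k=3: 0.00194207.
Order-4 term: −1/1209600 · (-1.03505e-09 − (-0.00166705)) = -1.37818e-09.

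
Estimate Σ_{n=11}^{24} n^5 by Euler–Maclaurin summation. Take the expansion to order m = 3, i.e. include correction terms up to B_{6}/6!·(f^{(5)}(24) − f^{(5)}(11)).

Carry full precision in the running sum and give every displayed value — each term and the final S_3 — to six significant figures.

The integral term ∫_11^24 x^5 dx = 3.15552e+07.
Endpoint term: (f(11) + f(24))/2 = (161051 + 7.96262e+06)/2 = 4.06184e+06.
Running total after boundary: 3.56171e+07.
Order-1 term: 1/12 · (1.65888e+06 − 73205.0) = 132140.
Running total after k=1: 3.57492e+07.
Order-2 term: −1/720 · (34560.0 − 7260.00) = -37.9167.
Running total after k=2: 3.57492e+07.
Order-3 term: 1/30240 · (120.000 − 120.000) = 0.00000.

S_3 ≈ 3.57492e+07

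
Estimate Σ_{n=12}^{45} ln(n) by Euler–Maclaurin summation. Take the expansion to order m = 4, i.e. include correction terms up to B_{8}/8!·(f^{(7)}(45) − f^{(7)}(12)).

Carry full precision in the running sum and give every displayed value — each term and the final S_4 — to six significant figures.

The integral term ∫_12^45 ln(x) dx = 108.481.
½[f(12) + f(45)] = ½[2.48491 + 3.80666] = 3.14578.
Running total after boundary: 111.627.
Order-1 term: 1/12 · (0.0222222 − 0.0833333) = -0.00509259.
Partial sum through k=1: 111.622.
Order-2 term: −1/720 · (2.19479e-05 − 0.00115741) = 1.57703e-06.
Partial sum through k=2: 111.622.
Order-3 term: 1/30240 · (1.30061e-07 − 9.64506e-05) = -3.18520e-09.
Partial sum through k=3: 111.622.
Order-4 term: −1/1209600 · (1.92684e-09 − 2.00939e-05) = 1.66104e-11.

S_4 ≈ 111.622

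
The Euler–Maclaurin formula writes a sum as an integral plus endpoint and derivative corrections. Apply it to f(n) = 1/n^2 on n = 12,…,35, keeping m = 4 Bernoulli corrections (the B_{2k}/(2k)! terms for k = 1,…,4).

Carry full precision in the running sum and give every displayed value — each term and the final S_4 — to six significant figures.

S_4 ≈ 0.0587347

The integral term ∫_12^35 1/x^2 dx = 0.0547619.
Boundary: ½(f(12) + f(35)) = ½(0.00694444 + 0.000816327) = 0.00388039.
Integral + boundary = 0.0586423.
k=1: B_{2}/(2)! × [f^{(1)}(35) − f^{(1)}(12)] = 1/12 × (-4.66472e-05 − (-0.00115741)) = 9.25633e-05.
Running total after k=1: 0.0587349.
k=2: B_{4}/(4)! × [f^{(3)}(35) − f^{(3)}(12)] = −1/720 × (-4.56952e-07 − (-9.64506e-05)) = -1.33325e-07.
Running total after k=2: 0.0587347.
k=3: B_{6}/(6)! × [f^{(5)}(35) − f^{(5)}(12)] = 1/30240 × (-1.11907e-08 − (-2.00939e-05)) = 6.64110e-10.
Running total after k=3: 0.0587347.
k=4: B_{8}/(8)! × [f^{(7)}(35) − f^{(7)}(12)] = −1/1209600 × (-5.11574e-10 − (-7.81429e-06)) = -6.45980e-12.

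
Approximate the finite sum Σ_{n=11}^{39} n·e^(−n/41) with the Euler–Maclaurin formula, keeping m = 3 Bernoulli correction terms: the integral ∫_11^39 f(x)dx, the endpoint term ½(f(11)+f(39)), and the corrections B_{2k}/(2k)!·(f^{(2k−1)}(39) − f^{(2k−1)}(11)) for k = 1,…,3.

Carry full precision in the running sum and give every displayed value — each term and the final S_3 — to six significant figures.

Integral: ∫_11^39 x·e^(−x/41) dx = 363.342.
½[f(11) + f(39)] = ½[8.41152 + 15.0645] = 11.7380.
Running total after boundary: 375.080.
Order-1 term: 1/12 · (0.0188424 − 0.559525) = -0.0450569.
Running total after k=1: 375.035.
Order-2 term: −1/720 · (0.000470780 − 0.00124265) = 1.07204e-06.
Running total after k=2: 375.035.
Order-3 term: 1/30240 · (5.53451e-07 − 1.28046e-06) = -2.40411e-11.

S_3 ≈ 375.035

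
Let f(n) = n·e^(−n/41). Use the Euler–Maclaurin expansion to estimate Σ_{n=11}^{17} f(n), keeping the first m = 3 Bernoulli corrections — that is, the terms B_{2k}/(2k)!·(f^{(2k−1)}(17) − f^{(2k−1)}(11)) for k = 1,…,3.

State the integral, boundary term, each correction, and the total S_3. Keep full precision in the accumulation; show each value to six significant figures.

The integral term ∫_11^17 x·e^(−x/41) dx = 59.4424.
Boundary: ½(f(11) + f(17)) = ½(8.41152 + 11.2299) = 9.82071.
So far: 69.2631.
Order-1 term: 1/12 · (0.386682 − 0.559525) = -0.0144036.
After k=1: 69.2487.
Order-2 term: −1/720 · (0.00101597 − 0.00124265) = 3.14831e-07.
After k=2: 69.2487.
Order-3 term: 1/30240 · (1.07193e-06 − 1.28046e-06) = -6.89577e-12.

S_3 ≈ 69.2487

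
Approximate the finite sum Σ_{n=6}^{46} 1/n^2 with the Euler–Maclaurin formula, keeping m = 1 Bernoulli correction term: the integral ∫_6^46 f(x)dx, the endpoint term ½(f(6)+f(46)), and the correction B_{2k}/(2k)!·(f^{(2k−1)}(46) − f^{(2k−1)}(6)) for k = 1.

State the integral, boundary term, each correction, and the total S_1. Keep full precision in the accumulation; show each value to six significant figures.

∫_6^46 1/x^2 dx evaluates to 0.144928.
Endpoint term: (f(6) + f(46))/2 = (0.0277778 + 0.000472590)/2 = 0.0141252.
Running total after boundary: 0.159053.
Correction k=1: B_{2}/2! · (f^{(1)}(46) − f^{(1)}(6)) = 1/12 · (-2.05474e-05 − (-0.00925926)) = 0.000769893.

S_1 ≈ 0.159823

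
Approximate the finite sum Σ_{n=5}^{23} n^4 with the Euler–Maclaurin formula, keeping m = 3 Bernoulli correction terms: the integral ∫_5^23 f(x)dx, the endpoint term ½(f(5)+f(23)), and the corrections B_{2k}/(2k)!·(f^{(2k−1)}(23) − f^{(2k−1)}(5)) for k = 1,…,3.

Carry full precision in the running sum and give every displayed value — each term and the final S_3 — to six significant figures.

∫_5^23 x^4 dx evaluates to 1.28664e+06.
½[f(5) + f(23)] = ½[625.000 + 279841] = 140233.
Running total after boundary: 1.42688e+06.
k=1: B_{2}/(2)! × [f^{(1)}(23) − f^{(1)}(5)] = 1/12 × (48668.0 − 500.000) = 4014.00.
After k=1: 1.43089e+06.
k=2: B_{4}/(4)! × [f^{(3)}(23) − f^{(3)}(5)] = −1/720 × (552.000 − 120.000) = -0.600000.
After k=2: 1.43089e+06.
k=3: B_{6}/(6)! × [f^{(5)}(23) − f^{(5)}(5)] = 1/30240 × (0.00000 − 0.00000) = 0.00000.

S_3 ≈ 1.43089e+06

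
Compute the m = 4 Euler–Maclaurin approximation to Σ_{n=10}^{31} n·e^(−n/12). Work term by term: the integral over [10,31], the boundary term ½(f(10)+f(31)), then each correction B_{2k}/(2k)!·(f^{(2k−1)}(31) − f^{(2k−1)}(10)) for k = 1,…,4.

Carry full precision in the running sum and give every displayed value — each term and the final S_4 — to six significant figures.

Integral: ∫_10^31 x·e^(−x/12) dx = 75.7647.
Boundary: ½(f(10) + f(31)) = ½(4.34598 + 2.34118) = 3.34358.
Running total after boundary: 79.1082.
k=1: B_{2}/(2)! × [f^{(1)}(31) − f^{(1)}(10)] = 1/12 × (-0.119576 − 0.0724330) = -0.0160008.
Running total after k=1: 79.0922.
k=2: B_{4}/(4)! × [f^{(3)}(31) − f^{(3)}(10)] = −1/720 × (0.000218524 − 0.00653909) = 8.77857e-06.
Running total after k=2: 79.0922.
k=3: B_{6}/(6)! × [f^{(5)}(31) − f^{(5)}(10)] = 1/30240 × (8.80166e-06 − 8.73276e-05) = -2.59676e-09.
Running total after k=3: 79.0922.
k=4: B_{8}/(8)! × [f^{(7)}(31) − f^{(7)}(10)] = −1/1209600 × (1.11707e-07 − 8.97534e-07) = 6.49659e-13.

S_4 ≈ 79.0922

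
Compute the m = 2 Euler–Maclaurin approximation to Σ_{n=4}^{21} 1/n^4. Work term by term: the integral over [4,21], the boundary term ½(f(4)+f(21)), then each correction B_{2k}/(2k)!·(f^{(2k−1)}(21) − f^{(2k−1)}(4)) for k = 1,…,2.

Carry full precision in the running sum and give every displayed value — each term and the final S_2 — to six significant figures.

∫_4^21 1/x^4 dx evaluates to 0.00517234.
Boundary: ½(f(4) + f(21)) = ½(0.00390625 + 5.14189e-06) = 0.00195570.
Running total after boundary: 0.00712804.
Order-1 term: 1/12 · (-9.79408e-07 − (-0.00390625)) = 0.000325439.
Partial sum through k=1: 0.00745348.
Order-2 term: −1/720 · (-6.66264e-08 − (-0.00732422)) = -1.01724e-05.

S_2 ≈ 0.00744330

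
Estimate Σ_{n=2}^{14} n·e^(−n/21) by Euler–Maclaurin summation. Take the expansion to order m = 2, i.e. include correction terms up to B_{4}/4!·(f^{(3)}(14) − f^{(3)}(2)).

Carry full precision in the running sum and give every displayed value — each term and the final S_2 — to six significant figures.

S_2 ≈ 66.2098

∫_2^14 x·e^(−x/21) dx evaluates to 61.7610.
½[f(2) + f(14)] = ½[1.81831 + 7.18784] = 4.50308.
Running total after boundary: 66.2641.
Correction k=1: B_{2}/2! · (f^{(1)}(14) − f^{(1)}(2)) = 1/12 · (0.171139 − 0.822570) = -0.0542859.
After k=1: 66.2098.
Correction k=2: B_{4}/4! · (f^{(3)}(14) − f^{(3)}(2)) = −1/720 · (0.00271649 − 0.00598840) = 4.54431e-06.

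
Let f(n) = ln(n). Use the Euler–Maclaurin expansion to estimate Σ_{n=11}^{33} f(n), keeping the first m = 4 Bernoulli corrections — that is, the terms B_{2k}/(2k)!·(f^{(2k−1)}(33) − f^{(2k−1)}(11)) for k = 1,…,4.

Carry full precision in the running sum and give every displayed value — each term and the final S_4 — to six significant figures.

∫_11^33 ln(x) dx evaluates to 67.0079.
Endpoint term: (f(11) + f(33))/2 = (2.39790 + 3.49651)/2 = 2.94720.
Running total after boundary: 69.9551.
Order-1 term: 1/12 · (0.0303030 − 0.0909091) = -0.00505051.
After k=1: 69.9501.
Order-2 term: −1/720 · (5.56529e-05 − 0.00150263) = 2.00969e-06.
After k=2: 69.9501.
Order-3 term: 1/30240 · (6.13256e-07 − 0.000149021) = -4.90767e-09.
After k=3: 69.9501.
Order-4 term: −1/1209600 · (1.68941e-08 − 3.69474e-05) = 3.05312e-11.

S_4 ≈ 69.9501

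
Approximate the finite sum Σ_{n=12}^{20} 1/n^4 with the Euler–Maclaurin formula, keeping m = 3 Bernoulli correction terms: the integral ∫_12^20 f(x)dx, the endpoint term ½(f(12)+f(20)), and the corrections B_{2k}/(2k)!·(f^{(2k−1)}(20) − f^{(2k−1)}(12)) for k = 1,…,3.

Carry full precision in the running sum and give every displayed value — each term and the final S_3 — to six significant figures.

∫_12^20 1/x^4 dx evaluates to 0.000151235.
Endpoint term: (f(12) + f(20))/2 = (4.82253e-05 + 6.25000e-06)/2 = 2.72377e-05.
Integral + boundary = 0.000178472.
k=1: B_{2}/(2)! × [f^{(1)}(20) − f^{(1)}(12)] = 1/12 × (-1.25000e-06 − (-1.60751e-05)) = 1.23543e-06.
After k=1: 0.000179708.
k=2: B_{4}/(4)! × [f^{(3)}(20) − f^{(3)}(12)] = −1/720 × (-9.37500e-08 − (-3.34898e-06)) = -4.52115e-09.
After k=2: 0.000179703.
k=3: B_{6}/(6)! × [f^{(5)}(20) − f^{(5)}(12)] = 1/30240 × (-1.31250e-08 − (-1.30238e-06)) = 4.26341e-11.

S_3 ≈ 0.000179703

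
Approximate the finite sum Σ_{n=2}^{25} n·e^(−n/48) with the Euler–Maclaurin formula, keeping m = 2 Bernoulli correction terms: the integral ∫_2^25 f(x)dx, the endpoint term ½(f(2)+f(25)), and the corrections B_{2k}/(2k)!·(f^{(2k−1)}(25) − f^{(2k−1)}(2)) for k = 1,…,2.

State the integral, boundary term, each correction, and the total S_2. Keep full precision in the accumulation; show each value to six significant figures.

S_2 ≈ 228.922

Integral: ∫_2^25 x·e^(−x/48) dx = 220.590.
½[f(2) + f(25)] = ½[1.91838 + 14.8506] = 8.38451.
Integral + boundary = 228.974.
k=1: B_{2}/(2)! × [f^{(1)}(25) − f^{(1)}(2)] = 1/12 × (0.284637 − 0.919223) = -0.0528822.
After k=1: 228.922.
k=2: B_{4}/(4)! × [f^{(3)}(25) − f^{(3)}(2)] = −1/720 × (0.000639187 − 0.00123160) = 8.22793e-07.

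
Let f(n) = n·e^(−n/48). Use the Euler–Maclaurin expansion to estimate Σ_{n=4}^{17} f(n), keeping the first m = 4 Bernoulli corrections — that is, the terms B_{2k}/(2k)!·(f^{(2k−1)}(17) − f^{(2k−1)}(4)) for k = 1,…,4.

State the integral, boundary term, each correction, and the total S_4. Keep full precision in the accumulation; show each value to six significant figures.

∫_4^17 x·e^(−x/48) dx evaluates to 106.946.
Boundary: ½(f(4) + f(17)) = ½(3.68018 + 11.9299) = 7.80503.
Integral + boundary = 114.751.
k=1: B_{2}/(2)! × [f^{(1)}(17) − f^{(1)}(4)] = 1/12 × (0.453219 − 0.843374) = -0.0325129.
After k=1: 114.718.
k=2: B_{4}/(4)! × [f^{(3)}(17) − f^{(3)}(4)] = −1/720 × (0.000805874 − 0.00116470) = 4.98365e-07.
After k=2: 114.718.
k=3: B_{6}/(6)! × [f^{(5)}(17) − f^{(5)}(4)] = 1/30240 × (6.14166e-07 − 8.52147e-07) = -7.86973e-12.
After k=3: 114.718.
k=4: B_{8}/(8)! × [f^{(7)}(17) − f^{(7)}(4)] = −1/1209600 × (3.81320e-10 − 5.20305e-10) = 1.14902e-16.

S_4 ≈ 114.718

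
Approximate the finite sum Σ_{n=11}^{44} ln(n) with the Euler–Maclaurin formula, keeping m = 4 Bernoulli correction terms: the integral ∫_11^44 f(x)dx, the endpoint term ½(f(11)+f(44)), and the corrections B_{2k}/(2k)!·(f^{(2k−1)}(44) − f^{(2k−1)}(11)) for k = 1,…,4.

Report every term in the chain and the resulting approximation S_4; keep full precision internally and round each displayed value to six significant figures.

Integral: ∫_11^44 ln(x) dx = 107.127.
½[f(11) + f(44)] = ½[2.39790 + 3.78419] = 3.09104.
Running total after boundary: 110.219.
k=1: B_{2}/(2)! × [f^{(1)}(44) − f^{(1)}(11)] = 1/12 × (0.0227273 − 0.0909091) = -0.00568182.
Partial sum through k=1: 110.213.
k=2: B_{4}/(4)! × [f^{(3)}(44) − f^{(3)}(11)] = −1/720 × (2.34786e-05 − 0.00150263) = 2.05438e-06.
Partial sum through k=2: 110.213.
k=3: B_{6}/(6)! × [f^{(5)}(44) − f^{(5)}(11)] = 1/30240 × (1.45528e-07 − 0.000149021) = -4.92313e-09.
Partial sum through k=3: 110.213.
k=4: B_{8}/(8)! × [f^{(7)}(44) − f^{(7)}(11)] = −1/1209600 × (2.25509e-09 − 3.69474e-05) = 3.05433e-11.

S_4 ≈ 110.213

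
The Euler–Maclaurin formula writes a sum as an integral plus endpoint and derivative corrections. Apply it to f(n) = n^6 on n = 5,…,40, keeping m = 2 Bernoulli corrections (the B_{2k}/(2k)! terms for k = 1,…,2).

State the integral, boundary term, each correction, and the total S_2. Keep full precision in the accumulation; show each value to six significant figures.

S_2 ≈ 2.55049e+10

∫_5^40 x^6 dx evaluates to 2.34057e+10.
Boundary: ½(f(5) + f(40)) = ½(15625.0 + 4.09600e+09) = 2.04801e+09.
Running total after boundary: 2.54537e+10.
k=1: B_{2}/(2)! × [f^{(1)}(40) − f^{(1)}(5)] = 1/12 × (6.14400e+08 − 18750.0) = 5.11984e+07.
Partial sum through k=1: 2.55049e+10.
k=2: B_{4}/(4)! × [f^{(3)}(40) − f^{(3)}(5)] = −1/720 × (7.68000e+06 − 15000.0) = -10645.8.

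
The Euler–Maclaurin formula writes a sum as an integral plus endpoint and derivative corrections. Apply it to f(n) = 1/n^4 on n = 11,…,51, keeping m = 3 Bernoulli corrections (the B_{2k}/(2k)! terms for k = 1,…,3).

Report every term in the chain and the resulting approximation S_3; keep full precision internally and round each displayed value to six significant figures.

S_3 ≈ 0.000284210

∫_11^51 1/x^4 dx evaluates to 0.000247925.
½[f(11) + f(51)] = ½[6.83013e-05 + 1.47815e-07] = 3.42246e-05.
Running total after boundary: 0.000282150.
Correction k=1: B_{2}/2! · (f^{(1)}(51) − f^{(1)}(11)) = 1/12 · (-1.15934e-08 − (-2.48369e-05)) = 2.06877e-06.
Partial sum through k=1: 0.000284219.
Correction k=2: B_{4}/4! · (f^{(3)}(51) − f^{(3)}(11)) = −1/720 · (-1.33718e-10 − (-6.15790e-06)) = -8.55245e-09.
Partial sum through k=2: 0.000284210.
Correction k=3: B_{6}/6! · (f^{(5)}(51) − f^{(5)}(11)) = 1/30240 · (-2.87897e-12 − (-2.84994e-06)) = 9.42438e-11.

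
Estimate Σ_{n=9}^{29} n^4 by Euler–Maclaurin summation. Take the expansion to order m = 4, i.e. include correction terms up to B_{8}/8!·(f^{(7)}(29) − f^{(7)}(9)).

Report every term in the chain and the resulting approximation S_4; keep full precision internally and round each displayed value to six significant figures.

S_4 ≈ 4.45523e+06

The integral term ∫_9^29 x^4 dx = 4.09042e+06.
Boundary: ½(f(9) + f(29)) = ½(6561.00 + 707281) = 356921.
Running total after boundary: 4.44734e+06.
Correction k=1: B_{2}/2! · (f^{(1)}(29) − f^{(1)}(9)) = 1/12 · (97556.0 − 2916.00) = 7886.67.
Running total after k=1: 4.45523e+06.
Correction k=2: B_{4}/4! · (f^{(3)}(29) − f^{(3)}(9)) = −1/720 · (696.000 − 216.000) = -0.666667.
Running total after k=2: 4.45523e+06.
Correction k=3: B_{6}/6! · (f^{(5)}(29) − f^{(5)}(9)) = 1/30240 · (0.00000 − 0.00000) = 0.00000.
Running total after k=3: 4.45523e+06.
Correction k=4: B_{8}/8! · (f^{(7)}(29) − f^{(7)}(9)) = −1/1209600 · (0.00000 − 0.00000) = 0.00000.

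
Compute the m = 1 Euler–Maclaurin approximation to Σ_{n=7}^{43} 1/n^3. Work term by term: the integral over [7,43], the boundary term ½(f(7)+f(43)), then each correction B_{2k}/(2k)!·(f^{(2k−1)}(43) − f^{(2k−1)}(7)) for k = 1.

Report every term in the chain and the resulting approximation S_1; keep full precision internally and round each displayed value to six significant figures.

S_1 ≈ 0.0115017

Integral: ∫_7^43 1/x^3 dx = 0.00993367.
Endpoint term: (f(7) + f(43))/2 = (0.00291545 + 1.25775e-05)/2 = 0.00146401.
So far: 0.0113977.
Correction k=1: B_{2}/2! · (f^{(1)}(43) − f^{(1)}(7)) = 1/12 · (-8.77501e-07 − (-0.00124948)) = 0.000104050.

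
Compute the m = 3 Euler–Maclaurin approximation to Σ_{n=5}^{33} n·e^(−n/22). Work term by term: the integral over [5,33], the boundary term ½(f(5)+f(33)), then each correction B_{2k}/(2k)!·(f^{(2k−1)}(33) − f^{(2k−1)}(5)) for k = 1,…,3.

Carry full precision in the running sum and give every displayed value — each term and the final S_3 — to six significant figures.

S_3 ≈ 208.867

The integral term ∫_5^33 x·e^(−x/22) dx = 203.254.
½[f(5) + f(33)] = ½[3.98352 + 7.36330] = 5.67341.
Running total after boundary: 208.928.
Order-1 term: 1/12 · (-0.111565 − 0.615634) = -0.0606000.
Running total after k=1: 208.867.
Order-2 term: −1/720 · (0.000691519 − 0.00456414) = 5.37863e-06.
Running total after k=2: 208.867.
Order-3 term: 1/30240 · (3.33377e-06 − 1.62320e-05) = -4.26529e-10.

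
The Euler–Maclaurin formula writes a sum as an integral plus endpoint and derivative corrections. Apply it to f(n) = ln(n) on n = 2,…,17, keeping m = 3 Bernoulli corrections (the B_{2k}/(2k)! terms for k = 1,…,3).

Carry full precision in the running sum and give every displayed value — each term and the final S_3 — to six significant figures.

∫_2^17 ln(x) dx evaluates to 31.7783.
Boundary: ½(f(2) + f(17)) = ½(0.693147 + 2.83321) = 1.76318.
So far: 33.5415.
k=1: B_{2}/(2)! × [f^{(1)}(17) − f^{(1)}(2)] = 1/12 × (0.0588235 − 0.500000) = -0.0367647.
After k=1: 33.5047.
k=2: B_{4}/(4)! × [f^{(3)}(17) − f^{(3)}(2)] = −1/720 × (0.000407083 − 0.250000) = 0.000346657.
After k=2: 33.5051.
k=3: B_{6}/(6)! × [f^{(5)}(17) − f^{(5)}(2)] = 1/30240 × (1.69031e-05 − 0.750000) = -2.48010e-05.

S_3 ≈ 33.5051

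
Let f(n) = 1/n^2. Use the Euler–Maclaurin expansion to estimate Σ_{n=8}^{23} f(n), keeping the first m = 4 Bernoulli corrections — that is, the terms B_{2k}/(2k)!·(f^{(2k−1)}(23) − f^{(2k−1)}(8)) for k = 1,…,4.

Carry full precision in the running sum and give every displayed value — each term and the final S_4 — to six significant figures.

S_4 ≈ 0.0905902

The integral term ∫_8^23 1/x^2 dx = 0.0815217.
Endpoint term: (f(8) + f(23))/2 = (0.0156250 + 0.00189036)/2 = 0.00875768.
So far: 0.0902794.
k=1: B_{2}/(2)! × [f^{(1)}(23) − f^{(1)}(8)] = 1/12 × (-0.000164379 − (-0.00390625)) = 0.000311823.
After k=1: 0.0905912.
k=2: B_{4}/(4)! × [f^{(3)}(23) − f^{(3)}(8)] = −1/720 × (-3.72883e-06 − (-0.000732422)) = -1.01207e-06.
After k=2: 0.0905902.
k=3: B_{6}/(6)! × [f^{(5)}(23) − f^{(5)}(8)] = 1/30240 × (-2.11465e-07 − (-0.000343323)) = 1.13463e-08.
After k=3: 0.0905902.
k=4: B_{8}/(8)! × [f^{(7)}(23) − f^{(7)}(8)] = −1/1209600 × (-2.23857e-08 − (-0.000300407)) = -2.48334e-10.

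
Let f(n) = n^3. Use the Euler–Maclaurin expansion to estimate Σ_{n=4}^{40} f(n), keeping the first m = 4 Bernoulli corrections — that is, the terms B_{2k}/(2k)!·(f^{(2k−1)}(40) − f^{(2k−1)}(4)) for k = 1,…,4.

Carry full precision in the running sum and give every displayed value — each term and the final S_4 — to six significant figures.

S_4 ≈ 672364

The integral term ∫_4^40 x^3 dx = 639936.
Boundary: ½(f(4) + f(40)) = ½(64.0000 + 64000.0) = 32032.0.
So far: 671968.
Correction k=1: B_{2}/2! · (f^{(1)}(40) − f^{(1)}(4)) = 1/12 · (4800.00 − 48.0000) = 396.000.
Running total after k=1: 672364.
Correction k=2: B_{4}/4! · (f^{(3)}(40) − f^{(3)}(4)) = −1/720 · (6.00000 − 6.00000) = 0.00000.
Running total after k=2: 672364.
Correction k=3: B_{6}/6! · (f^{(5)}(40) − f^{(5)}(4)) = 1/30240 · (0.00000 − 0.00000) = 0.00000.
Running total after k=3: 672364.
Correction k=4: B_{8}/8! · (f^{(7)}(40) − f^{(7)}(4)) = −1/1209600 · (0.00000 − 0.00000) = 0.00000.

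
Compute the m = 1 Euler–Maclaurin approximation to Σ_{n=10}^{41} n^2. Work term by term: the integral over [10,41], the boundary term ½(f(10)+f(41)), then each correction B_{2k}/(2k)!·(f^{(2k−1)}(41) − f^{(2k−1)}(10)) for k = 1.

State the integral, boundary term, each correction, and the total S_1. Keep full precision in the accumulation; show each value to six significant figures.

Integral: ∫_10^41 x^2 dx = 22640.3.
½[f(10) + f(41)] = ½[100.000 + 1681.00] = 890.500.
Running total after boundary: 23530.8.
Correction k=1: B_{2}/2! · (f^{(1)}(41) − f^{(1)}(10)) = 1/12 · (82.0000 − 20.0000) = 5.16667.

S_1 ≈ 23536.0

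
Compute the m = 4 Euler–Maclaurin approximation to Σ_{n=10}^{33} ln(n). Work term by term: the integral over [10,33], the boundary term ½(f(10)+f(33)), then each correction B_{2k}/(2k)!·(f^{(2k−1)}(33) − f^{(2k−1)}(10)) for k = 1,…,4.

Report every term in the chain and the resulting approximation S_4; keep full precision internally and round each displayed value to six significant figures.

The integral term ∫_10^33 ln(x) dx = 69.3589.
Endpoint term: (f(10) + f(33))/2 = (2.30259 + 3.49651)/2 = 2.89955.
Running total after boundary: 72.2584.
Correction k=1: B_{2}/2! · (f^{(1)}(33) − f^{(1)}(10)) = 1/12 · (0.0303030 − 0.100000) = -0.00580808.
Running total after k=1: 72.2526.
Correction k=2: B_{4}/4! · (f^{(3)}(33) − f^{(3)}(10)) = −1/720 · (5.56529e-05 − 0.00200000) = 2.70048e-06.
Running total after k=2: 72.2526.
Correction k=3: B_{6}/6! · (f^{(5)}(33) − f^{(5)}(10)) = 1/30240 · (6.13256e-07 − 0.000240000) = -7.91623e-09.
Running total after k=3: 72.2526.
Correction k=4: B_{8}/8! · (f^{(7)}(33) − f^{(7)}(10)) = −1/1209600 · (1.68941e-08 − 7.20000e-05) = 5.95098e-11.

S_4 ≈ 72.2526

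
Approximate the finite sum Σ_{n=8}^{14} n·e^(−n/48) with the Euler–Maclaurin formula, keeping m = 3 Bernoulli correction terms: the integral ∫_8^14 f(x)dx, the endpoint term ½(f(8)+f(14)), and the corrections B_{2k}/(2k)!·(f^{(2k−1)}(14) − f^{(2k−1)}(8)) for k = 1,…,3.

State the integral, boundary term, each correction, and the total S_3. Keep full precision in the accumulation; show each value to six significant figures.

∫_8^14 x·e^(−x/48) dx evaluates to 52.2188.
½[f(8) + f(14)] = ½[6.77185 + 10.4582] = 8.61505.
Running total after boundary: 60.8338.
k=1: B_{2}/(2)! × [f^{(1)}(14) − f^{(1)}(8)] = 1/12 × (0.529137 − 0.705401) = -0.0146887.
After k=1: 60.8192.
k=2: B_{4}/(4)! × [f^{(3)}(14) − f^{(3)}(8)] = −1/720 × (0.000878113 − 0.00104096) = 2.26172e-07.
After k=2: 60.8192.
k=3: B_{6}/(6)! × [f^{(5)}(14) − f^{(5)}(8)] = 1/30240 × (6.62572e-07 − 7.70725e-07) = -3.57649e-12.

S_3 ≈ 60.8192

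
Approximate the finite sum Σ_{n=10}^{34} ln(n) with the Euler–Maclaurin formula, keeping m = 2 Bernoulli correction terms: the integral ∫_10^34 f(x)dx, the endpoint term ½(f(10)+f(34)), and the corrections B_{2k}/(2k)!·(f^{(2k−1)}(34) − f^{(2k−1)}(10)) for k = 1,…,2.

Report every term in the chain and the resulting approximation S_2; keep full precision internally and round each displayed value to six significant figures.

The integral term ∫_10^34 ln(x) dx = 72.8704.
Boundary: ½(f(10) + f(34)) = ½(2.30259 + 3.52636) = 2.91447.
So far: 75.7849.
Order-1 term: 1/12 · (0.0294118 − 0.100000) = -0.00588235.
Running total after k=1: 75.7790.
Order-2 term: −1/720 · (5.08854e-05 − 0.00200000) = 2.70710e-06.

S_2 ≈ 75.7790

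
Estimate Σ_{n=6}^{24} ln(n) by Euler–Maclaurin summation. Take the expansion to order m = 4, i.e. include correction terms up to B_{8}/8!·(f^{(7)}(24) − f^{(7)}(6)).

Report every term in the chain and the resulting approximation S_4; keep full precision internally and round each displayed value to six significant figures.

S_4 ≈ 49.9972

∫_6^24 ln(x) dx evaluates to 47.5227.
Endpoint term: (f(6) + f(24))/2 = (1.79176 + 3.17805)/2 = 2.48491.
Running total after boundary: 50.0076.
Correction k=1: B_{2}/2! · (f^{(1)}(24) − f^{(1)}(6)) = 1/12 · (0.0416667 − 0.166667) = -0.0104167.
Partial sum through k=1: 49.9972.
Correction k=2: B_{4}/4! · (f^{(3)}(24) − f^{(3)}(6)) = −1/720 · (0.000144676 − 0.00925926) = 1.26591e-05.
Partial sum through k=2: 49.9972.
Correction k=3: B_{6}/6! · (f^{(5)}(24) − f^{(5)}(6)) = 1/30240 · (3.01408e-06 − 0.00308642) = -1.01964e-07.
Partial sum through k=3: 49.9972.
Correction k=4: B_{8}/8! · (f^{(7)}(24) − f^{(7)}(6)) = −1/1209600 · (1.56983e-07 − 0.00257202) = 2.12621e-09.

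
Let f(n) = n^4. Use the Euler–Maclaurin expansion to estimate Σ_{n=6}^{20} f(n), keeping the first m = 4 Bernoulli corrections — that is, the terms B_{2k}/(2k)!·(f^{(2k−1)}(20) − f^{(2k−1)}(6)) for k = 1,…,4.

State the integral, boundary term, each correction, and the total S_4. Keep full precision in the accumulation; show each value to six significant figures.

The integral term ∫_6^20 x^4 dx = 638445.
Boundary: ½(f(6) + f(20)) = ½(1296.00 + 160000) = 80648.0.
Integral + boundary = 719093.
Correction k=1: B_{2}/2! · (f^{(1)}(20) − f^{(1)}(6)) = 1/12 · (32000.0 − 864.000) = 2594.67.
After k=1: 721687.
Correction k=2: B_{4}/4! · (f^{(3)}(20) − f^{(3)}(6)) = −1/720 · (480.000 − 144.000) = -0.466667.
After k=2: 721687.
Correction k=3: B_{6}/6! · (f^{(5)}(20) − f^{(5)}(6)) = 1/30240 · (0.00000 − 0.00000) = 0.00000.
After k=3: 721687.
Correction k=4: B_{8}/8! · (f^{(7)}(20) − f^{(7)}(6)) = −1/1209600 · (0.00000 − 0.00000) = 0.00000.

S_4 ≈ 721687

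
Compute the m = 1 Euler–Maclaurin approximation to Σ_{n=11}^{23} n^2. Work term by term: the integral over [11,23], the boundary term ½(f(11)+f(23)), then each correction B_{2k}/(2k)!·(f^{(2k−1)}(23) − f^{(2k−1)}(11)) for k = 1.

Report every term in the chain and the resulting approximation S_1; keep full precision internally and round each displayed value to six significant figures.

S_1 ≈ 3939.00

Integral: ∫_11^23 x^2 dx = 3612.00.
½[f(11) + f(23)] = ½[121.000 + 529.000] = 325.000.
Integral + boundary = 3937.00.
Order-1 term: 1/12 · (46.0000 − 22.0000) = 2.00000.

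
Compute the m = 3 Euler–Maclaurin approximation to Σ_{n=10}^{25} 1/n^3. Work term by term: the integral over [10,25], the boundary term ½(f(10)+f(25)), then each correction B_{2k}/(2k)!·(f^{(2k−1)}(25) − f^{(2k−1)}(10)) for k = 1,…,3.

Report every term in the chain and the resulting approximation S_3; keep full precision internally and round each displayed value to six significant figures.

The integral term ∫_10^25 1/x^3 dx = 0.00420000.
½[f(10) + f(25)] = ½[0.00100000 + 6.40000e-05] = 0.000532000.
Integral + boundary = 0.00473200.
k=1: B_{2}/(2)! × [f^{(1)}(25) − f^{(1)}(10)] = 1/12 × (-7.68000e-06 − (-0.000300000)) = 2.43600e-05.
Running total after k=1: 0.00475636.
k=2: B_{4}/(4)! × [f^{(3)}(25) − f^{(3)}(10)] = −1/720 × (-2.45760e-07 − (-6.00000e-05)) = -8.29920e-08.
Running total after k=2: 0.00475628.
k=3: B_{6}/(6)! × [f^{(5)}(25) − f^{(5)}(10)] = 1/30240 × (-1.65151e-08 − (-2.52000e-05)) = 8.32787e-10.

S_3 ≈ 0.00475628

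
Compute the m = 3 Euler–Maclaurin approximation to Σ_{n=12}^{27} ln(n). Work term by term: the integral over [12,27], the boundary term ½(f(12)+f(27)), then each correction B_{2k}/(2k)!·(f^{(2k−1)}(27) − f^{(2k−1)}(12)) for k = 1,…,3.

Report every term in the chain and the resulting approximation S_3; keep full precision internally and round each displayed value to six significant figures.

Integral: ∫_12^27 ln(x) dx = 44.1687.
Endpoint term: (f(12) + f(27))/2 = (2.48491 + 3.29584)/2 = 2.89037.
Integral + boundary = 47.0591.
Order-1 term: 1/12 · (0.0370370 − 0.0833333) = -0.00385802.
Partial sum through k=1: 47.0552.
Order-2 term: −1/720 · (0.000101611 − 0.00115741) = 1.46638e-06.
Partial sum through k=2: 47.0552.
Order-3 term: 1/30240 · (1.67260e-06 − 9.64506e-05) = -3.13419e-09.

S_3 ≈ 47.0552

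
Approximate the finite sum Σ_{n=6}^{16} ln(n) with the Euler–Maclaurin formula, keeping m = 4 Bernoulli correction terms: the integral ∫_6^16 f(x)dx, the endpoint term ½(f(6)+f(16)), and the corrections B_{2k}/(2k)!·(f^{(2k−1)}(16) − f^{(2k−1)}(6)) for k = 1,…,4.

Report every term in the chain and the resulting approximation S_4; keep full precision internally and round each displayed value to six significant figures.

S_4 ≈ 25.8844

Integral: ∫_6^16 ln(x) dx = 23.6109.
½[f(6) + f(16)] = ½[1.79176 + 2.77259] = 2.28217.
Integral + boundary = 25.8930.
k=1: B_{2}/(2)! × [f^{(1)}(16) − f^{(1)}(6)] = 1/12 × (0.0625000 − 0.166667) = -0.00868056.
After k=1: 25.8844.
k=2: B_{4}/(4)! × [f^{(3)}(16) − f^{(3)}(6)] = −1/720 × (0.000488281 − 0.00925926) = 1.21819e-05.
After k=2: 25.8844.
k=3: B_{6}/(6)! × [f^{(5)}(16) − f^{(5)}(6)] = 1/30240 × (2.28882e-05 − 0.00308642) = -1.01307e-07.
After k=3: 25.8844.
k=4: B_{8}/(8)! × [f^{(7)}(16) − f^{(7)}(6)] = −1/1209600 × (2.68221e-06 − 0.00257202) = 2.12412e-09.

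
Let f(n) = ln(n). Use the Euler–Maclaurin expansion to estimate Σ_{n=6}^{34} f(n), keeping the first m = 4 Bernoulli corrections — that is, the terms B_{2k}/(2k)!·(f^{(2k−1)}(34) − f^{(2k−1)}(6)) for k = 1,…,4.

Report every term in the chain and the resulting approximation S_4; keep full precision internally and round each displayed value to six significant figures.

∫_6^34 ln(x) dx evaluates to 81.1457.
Boundary: ½(f(6) + f(34)) = ½(1.79176 + 3.52636) = 2.65906.
Integral + boundary = 83.8048.
k=1: B_{2}/(2)! × [f^{(1)}(34) − f^{(1)}(6)] = 1/12 × (0.0294118 − 0.166667) = -0.0114379.
Running total after k=1: 83.7933.
k=2: B_{4}/(4)! × [f^{(3)}(34) − f^{(3)}(6)] = −1/720 × (5.08854e-05 − 0.00925926) = 1.27894e-05.
Running total after k=2: 83.7933.
k=3: B_{6}/(6)! × [f^{(5)}(34) − f^{(5)}(6)] = 1/30240 × (5.28222e-07 − 0.00308642) = -1.02047e-07.
Running total after k=3: 83.7933.
k=4: B_{8}/(8)! × [f^{(7)}(34) − f^{(7)}(6)] = −1/1209600 × (1.37082e-08 − 0.00257202) = 2.12633e-09.

S_4 ≈ 83.7933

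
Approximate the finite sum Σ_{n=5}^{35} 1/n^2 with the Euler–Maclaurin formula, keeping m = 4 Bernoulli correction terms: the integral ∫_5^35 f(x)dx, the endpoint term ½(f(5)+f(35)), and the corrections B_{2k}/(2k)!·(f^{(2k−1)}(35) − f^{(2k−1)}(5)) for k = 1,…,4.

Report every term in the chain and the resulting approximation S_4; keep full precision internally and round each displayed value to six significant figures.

∫_5^35 1/x^2 dx evaluates to 0.171429.
½[f(5) + f(35)] = ½[0.0400000 + 0.000816327] = 0.0204082.
So far: 0.191837.
Order-1 term: 1/12 · (-4.66472e-05 − (-0.0160000)) = 0.00132945.
Partial sum through k=1: 0.193166.
Order-2 term: −1/720 · (-4.56952e-07 − (-0.00768000)) = -1.06660e-05.
Partial sum through k=2: 0.193156.
Order-3 term: 1/30240 · (-1.11907e-08 − (-0.00921600)) = 3.04762e-07.
Partial sum through k=3: 0.193156.
Order-4 term: −1/1209600 · (-5.11574e-10 − (-0.0206438)) = -1.70667e-08.

S_4 ≈ 0.193156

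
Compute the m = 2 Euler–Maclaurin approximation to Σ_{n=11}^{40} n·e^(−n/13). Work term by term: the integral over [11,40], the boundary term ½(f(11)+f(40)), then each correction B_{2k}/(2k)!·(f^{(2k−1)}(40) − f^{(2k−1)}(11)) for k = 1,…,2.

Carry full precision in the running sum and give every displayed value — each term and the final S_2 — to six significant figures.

S_2 ≈ 105.372

The integral term ∫_11^40 x·e^(−x/13) dx = 102.104.
Boundary: ½(f(11) + f(40)) = ½(4.71968 + 1.84404) = 3.28186.
Integral + boundary = 105.386.
k=1: B_{2}/(2)! × [f^{(1)}(40) − f^{(1)}(11)] = 1/12 × (-0.0957480 − 0.0660095) = -0.0134798.
After k=1: 105.372.
k=2: B_{4}/(4)! × [f^{(3)}(40) − f^{(3)}(11)] = −1/720 × (-2.09836e-05 − 0.00546825) = 7.62393e-06.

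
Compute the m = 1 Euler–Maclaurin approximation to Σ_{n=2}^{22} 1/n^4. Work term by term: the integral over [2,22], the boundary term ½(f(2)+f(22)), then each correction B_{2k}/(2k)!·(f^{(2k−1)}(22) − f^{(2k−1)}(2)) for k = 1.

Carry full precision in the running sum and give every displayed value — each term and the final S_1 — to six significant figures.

S_1 ≈ 0.0833041

Integral: ∫_2^22 1/x^4 dx = 0.0416354.
Boundary: ½(f(2) + f(22)) = ½(0.0625000 + 4.26883e-06) = 0.0312521.
Running total after boundary: 0.0728875.
Order-1 term: 1/12 · (-7.76152e-07 − (-0.125000)) = 0.0104166.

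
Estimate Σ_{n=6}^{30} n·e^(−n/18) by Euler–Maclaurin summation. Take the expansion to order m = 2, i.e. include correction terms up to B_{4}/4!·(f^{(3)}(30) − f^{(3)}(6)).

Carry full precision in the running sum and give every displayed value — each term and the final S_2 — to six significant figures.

The integral term ∫_6^30 x·e^(−x/18) dx = 146.353.
Boundary: ½(f(6) + f(30)) = ½(4.29919 + 5.66627) = 4.98273.
Integral + boundary = 151.336.
Correction k=1: B_{2}/2! · (f^{(1)}(30) − f^{(1)}(6)) = 1/12 · (-0.125917 − 0.477688) = -0.0503004.
Running total after k=1: 151.285.
Correction k=2: B_{4}/4! · (f^{(3)}(30) − f^{(3)}(6)) = −1/720 · (0.000777266 − 0.00589738) = 7.11127e-06.

S_2 ≈ 151.285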